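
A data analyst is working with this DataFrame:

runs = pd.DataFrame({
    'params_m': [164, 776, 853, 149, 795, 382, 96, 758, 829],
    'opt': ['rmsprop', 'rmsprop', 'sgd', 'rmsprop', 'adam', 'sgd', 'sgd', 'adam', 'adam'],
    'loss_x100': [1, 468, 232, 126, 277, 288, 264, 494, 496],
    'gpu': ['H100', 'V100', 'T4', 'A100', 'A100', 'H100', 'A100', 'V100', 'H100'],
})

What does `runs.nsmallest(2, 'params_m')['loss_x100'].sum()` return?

390

take 2 rows with smallest params_m:
   params_m      opt  loss_x100   gpu
6        96      sgd        264  A100
3       149  rmsprop        126  A100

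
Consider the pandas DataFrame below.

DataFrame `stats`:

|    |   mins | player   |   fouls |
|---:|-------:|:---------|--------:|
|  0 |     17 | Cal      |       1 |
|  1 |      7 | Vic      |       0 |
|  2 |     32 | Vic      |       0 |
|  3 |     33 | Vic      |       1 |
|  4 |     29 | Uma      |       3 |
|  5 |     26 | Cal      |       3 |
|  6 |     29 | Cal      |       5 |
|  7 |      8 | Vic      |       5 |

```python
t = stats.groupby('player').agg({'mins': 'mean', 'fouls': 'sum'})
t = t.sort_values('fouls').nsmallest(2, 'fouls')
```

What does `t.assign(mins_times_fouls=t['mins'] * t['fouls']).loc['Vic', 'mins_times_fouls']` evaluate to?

group by player: mean(mins), sum(fouls):
        mins  fouls
player             
Cal     24.0      9
Uma     29.0      3
Vic     20.0      6
sort by fouls:
        mins  fouls
player             
Uma     29.0      3
Vic     20.0      6
Cal     24.0      9
take 2 rows with smallest fouls:
        mins  fouls
player             
Uma     29.0      3
Vic     20.0      6
add column mins_times_fouls = t['mins'] * t['fouls']:
        mins  fouls  mins_times_fouls
player                               
Uma     29.0      3              87.0
Vic     20.0      6             120.0
Taking the value at row 'Vic', column 'mins_times_fouls' gives 120.0.

120.0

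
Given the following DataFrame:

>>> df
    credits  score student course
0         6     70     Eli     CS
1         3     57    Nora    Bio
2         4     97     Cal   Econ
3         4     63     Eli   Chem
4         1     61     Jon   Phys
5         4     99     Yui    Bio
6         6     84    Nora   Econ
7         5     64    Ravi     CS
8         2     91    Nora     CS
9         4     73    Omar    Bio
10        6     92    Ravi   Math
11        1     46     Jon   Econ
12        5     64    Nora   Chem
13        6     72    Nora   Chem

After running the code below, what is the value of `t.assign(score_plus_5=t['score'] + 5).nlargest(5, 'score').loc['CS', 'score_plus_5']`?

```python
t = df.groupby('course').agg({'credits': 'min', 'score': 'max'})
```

96

group by course: min(credits), max(score):
        credits  score
course                
Bio           3     99
CS            2     91
Chem          4     72
Econ          1     97
Math          6     92
Phys          1     61
add column score_plus_5 = t['score'] + 5:
        credits  score  score_plus_5
course                              
Bio           3     99           104
CS            2     91            96
Chem          4     72            77
Econ          1     97           102
Math          6     92            97
Phys          1     61            66
take 5 rows with largest score:
        credits  score  score_plus_5
course                              
Bio           3     99           104
Econ          1     97           102
Math          6     92            97
CS            2     91            96
Chem          4     72            77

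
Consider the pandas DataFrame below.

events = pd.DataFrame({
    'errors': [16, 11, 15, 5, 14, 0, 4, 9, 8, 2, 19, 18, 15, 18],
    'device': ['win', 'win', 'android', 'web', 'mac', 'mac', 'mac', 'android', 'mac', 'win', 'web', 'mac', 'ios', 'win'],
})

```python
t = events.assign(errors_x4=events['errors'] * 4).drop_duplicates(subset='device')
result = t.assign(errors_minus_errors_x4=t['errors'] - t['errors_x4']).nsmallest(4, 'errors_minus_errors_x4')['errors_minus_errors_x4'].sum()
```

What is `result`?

add column errors_x4 = events['errors'] * 4:
    errors   device  errors_x4
0       16      win         64
1       11      win         44
2       15  android         60
3        5      web         20
4       14      mac         56
5        0      mac          0
6        4      mac         16
7        9  android         36
8        8      mac         32
9        2      win          8
10      19      web         76
11      18      mac         72
12      15      ios         60
13      18      win         72
drop duplicate device (keep=first):
    errors   device  errors_x4
0       16      win         64
2       15  android         60
3        5      web         20
4       14      mac         56
12      15      ios         60
add column errors_minus_errors_x4 = t['errors'] - t['errors_x4']:
    errors   device  errors_x4  errors_minus_errors_x4
0       16      win         64                     -48
2       15  android         60                     -45
3        5      web         20                     -15
4       14      mac         56                     -42
12      15      ios         60                     -45
take 4 rows with smallest errors_minus_errors_x4:
    errors   device  errors_x4  errors_minus_errors_x4
0       16      win         64                     -48
2       15  android         60                     -45
12      15      ios         60                     -45
4       14      mac         56                     -42

-180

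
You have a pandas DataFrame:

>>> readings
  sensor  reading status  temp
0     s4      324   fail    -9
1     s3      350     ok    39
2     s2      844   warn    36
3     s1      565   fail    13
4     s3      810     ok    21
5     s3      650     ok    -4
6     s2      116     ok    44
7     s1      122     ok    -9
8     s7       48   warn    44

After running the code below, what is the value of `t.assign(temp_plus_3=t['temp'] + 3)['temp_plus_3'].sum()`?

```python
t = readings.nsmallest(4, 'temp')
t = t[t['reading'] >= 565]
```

take 4 rows with smallest temp:
  sensor  reading status  temp
0     s4      324   fail    -9
7     s1      122     ok    -9
5     s3      650     ok    -4
3     s1      565   fail    13
filter rows where reading >= 565:
  sensor  reading status  temp
5     s3      650     ok    -4
3     s1      565   fail    13
add column temp_plus_3 = t['temp'] + 3:
  sensor  reading status  temp  temp_plus_3
5     s3      650     ok    -4           -1
3     s1      565   fail    13           16
Finally, sum of column 'temp_plus_3' = 15.

15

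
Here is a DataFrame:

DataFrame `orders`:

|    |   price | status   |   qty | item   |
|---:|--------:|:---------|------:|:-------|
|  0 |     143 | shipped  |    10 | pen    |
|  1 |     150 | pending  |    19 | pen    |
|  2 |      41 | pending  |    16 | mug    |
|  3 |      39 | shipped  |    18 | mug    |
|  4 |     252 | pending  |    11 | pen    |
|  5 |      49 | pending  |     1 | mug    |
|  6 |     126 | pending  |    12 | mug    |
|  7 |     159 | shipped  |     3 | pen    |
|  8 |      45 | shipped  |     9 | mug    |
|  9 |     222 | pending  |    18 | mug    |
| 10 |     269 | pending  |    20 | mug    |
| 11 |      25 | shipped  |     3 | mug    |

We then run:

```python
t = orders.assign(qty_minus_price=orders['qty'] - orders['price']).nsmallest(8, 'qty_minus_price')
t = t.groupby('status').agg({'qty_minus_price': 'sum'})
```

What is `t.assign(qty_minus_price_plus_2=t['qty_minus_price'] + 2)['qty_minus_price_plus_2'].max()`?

-287

add column qty_minus_price = orders['qty'] - orders['price']:
    price   status  qty item  qty_minus_price
0     143  shipped   10  pen             -133
1     150  pending   19  pen             -131
2      41  pending   16  mug              -25
3      39  shipped   18  mug              -21
4     252  pending   11  pen             -241
5      49  pending    1  mug              -48
6     126  pending   12  mug             -114
7     159  shipped    3  pen             -156
8      45  shipped    9  mug              -36
9     222  pending   18  mug             -204
10    269  pending   20  mug             -249
11     25  shipped    3  mug              -22
take 8 rows with smallest qty_minus_price:
    price   status  qty item  qty_minus_price
10    269  pending   20  mug             -249
4     252  pending   11  pen             -241
9     222  pending   18  mug             -204
7     159  shipped    3  pen             -156
0     143  shipped   10  pen             -133
1     150  pending   19  pen             -131
6     126  pending   12  mug             -114
5      49  pending    1  mug              -48
group by status, sum of qty_minus_price:
         qty_minus_price
status                  
pending             -987
shipped             -289
add column qty_minus_price_plus_2 = t['qty_minus_price'] + 2:
         qty_minus_price  qty_minus_price_plus_2
status                                          
pending             -987                    -985
shipped             -289                    -287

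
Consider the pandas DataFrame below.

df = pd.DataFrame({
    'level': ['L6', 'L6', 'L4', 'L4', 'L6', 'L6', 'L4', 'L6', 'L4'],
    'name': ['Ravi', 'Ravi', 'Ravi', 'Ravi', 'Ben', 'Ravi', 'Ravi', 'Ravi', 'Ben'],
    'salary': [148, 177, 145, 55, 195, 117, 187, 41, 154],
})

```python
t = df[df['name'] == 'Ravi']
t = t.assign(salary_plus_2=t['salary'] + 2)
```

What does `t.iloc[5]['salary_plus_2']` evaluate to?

filter rows where name == 'Ravi':
  level  name  salary
0    L6  Ravi     148
1    L6  Ravi     177
2    L4  Ravi     145
3    L4  Ravi      55
5    L6  Ravi     117
6    L4  Ravi     187
7    L6  Ravi      41
add column salary_plus_2 = t['salary'] + 2:
  level  name  salary  salary_plus_2
0    L6  Ravi     148            150
1    L6  Ravi     177            179
2    L4  Ravi     145            147
3    L4  Ravi      55             57
5    L6  Ravi     117            119
6    L4  Ravi     187            189
7    L6  Ravi      41             43
Hence 189.

189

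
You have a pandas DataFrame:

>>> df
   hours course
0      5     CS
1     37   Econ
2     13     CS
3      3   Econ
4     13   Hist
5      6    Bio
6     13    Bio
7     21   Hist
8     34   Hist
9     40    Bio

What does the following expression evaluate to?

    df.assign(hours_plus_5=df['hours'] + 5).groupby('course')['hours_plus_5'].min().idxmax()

Hist

add column hours_plus_5 = df['hours'] + 5:
   hours course  hours_plus_5
0      5     CS            10
1     37   Econ            42
2     13     CS            18
3      3   Econ             8
4     13   Hist            18
5      6    Bio            11
6     13    Bio            18
7     21   Hist            26
8     34   Hist            39
9     40    Bio            45
group by course, min of hours_plus_5:
course
Bio     11
CS      10
Econ     8
Hist    18
Name: hours_plus_5, dtype: int64
Reading off the label with the largest value, we get Hist.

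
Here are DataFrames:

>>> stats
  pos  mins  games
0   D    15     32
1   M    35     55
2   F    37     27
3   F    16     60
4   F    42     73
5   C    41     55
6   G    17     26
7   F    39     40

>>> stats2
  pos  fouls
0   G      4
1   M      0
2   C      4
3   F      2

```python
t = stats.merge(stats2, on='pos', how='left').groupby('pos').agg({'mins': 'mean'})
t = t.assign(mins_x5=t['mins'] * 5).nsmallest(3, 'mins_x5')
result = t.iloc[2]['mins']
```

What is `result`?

merge on 'pos' (how='left') → 8 rows:
  pos  mins  games  fouls
0   D    15     32    NaN
1   M    35     55    0.0
2   F    37     27    2.0
3   F    16     60    2.0
4   F    42     73    2.0
5   C    41     55    4.0
6   G    17     26    4.0
7   F    39     40    2.0
group by pos, mean of mins:
     mins
pos      
C    41.0
D    15.0
F    33.5
G    17.0
M    35.0
add column mins_x5 = t['mins'] * 5:
     mins  mins_x5
pos               
C    41.0    205.0
D    15.0     75.0
F    33.5    167.5
G    17.0     85.0
M    35.0    175.0
take 3 rows with smallest mins_x5:
     mins  mins_x5
pos               
D    15.0     75.0
G    17.0     85.0
F    33.5    167.5
Taking the value at position 2, column 'mins' gives 33.5.

33.5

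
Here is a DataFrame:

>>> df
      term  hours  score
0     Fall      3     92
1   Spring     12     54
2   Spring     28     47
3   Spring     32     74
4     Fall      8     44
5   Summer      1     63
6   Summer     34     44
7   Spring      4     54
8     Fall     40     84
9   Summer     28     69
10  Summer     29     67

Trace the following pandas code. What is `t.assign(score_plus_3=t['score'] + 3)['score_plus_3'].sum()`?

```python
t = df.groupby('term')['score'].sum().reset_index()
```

701

group by term, sum of score:
term
Fall      220
Spring    229
Summer    243
Name: score, dtype: int64
reset_index():
     term  score
0    Fall    220
1  Spring    229
2  Summer    243
add column score_plus_3 = t['score'] + 3:
     term  score  score_plus_3
0    Fall    220           223
1  Spring    229           232
2  Summer    243           246
Hence 701.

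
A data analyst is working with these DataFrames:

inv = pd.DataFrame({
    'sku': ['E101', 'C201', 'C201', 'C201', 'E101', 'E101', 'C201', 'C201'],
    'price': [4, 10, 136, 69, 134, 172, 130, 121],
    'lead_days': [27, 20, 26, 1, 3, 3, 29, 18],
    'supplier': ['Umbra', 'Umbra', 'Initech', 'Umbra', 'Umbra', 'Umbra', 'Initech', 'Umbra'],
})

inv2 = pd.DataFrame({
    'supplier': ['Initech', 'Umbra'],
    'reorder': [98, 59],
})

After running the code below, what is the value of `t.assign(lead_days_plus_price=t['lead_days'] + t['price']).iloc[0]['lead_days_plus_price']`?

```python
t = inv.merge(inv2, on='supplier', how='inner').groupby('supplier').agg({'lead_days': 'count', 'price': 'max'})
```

merge on 'supplier' (how='inner') → 8 rows:
    sku  price  lead_days supplier  reorder
0  E101      4         27    Umbra       59
1  C201     10         20    Umbra       59
2  C201    136         26  Initech       98
3  C201     69          1    Umbra       59
4  E101    134          3    Umbra       59
5  E101    172          3    Umbra       59
6  C201    130         29  Initech       98
7  C201    121         18    Umbra       59
group by supplier: count(lead_days), max(price):
          lead_days  price
supplier                  
Initech           2    136
Umbra             6    172
add column lead_days_plus_price = t['lead_days'] + t['price']:
          lead_days  price  lead_days_plus_price
supplier                                        
Initech           2    136                   138
Umbra             6    172                   178

138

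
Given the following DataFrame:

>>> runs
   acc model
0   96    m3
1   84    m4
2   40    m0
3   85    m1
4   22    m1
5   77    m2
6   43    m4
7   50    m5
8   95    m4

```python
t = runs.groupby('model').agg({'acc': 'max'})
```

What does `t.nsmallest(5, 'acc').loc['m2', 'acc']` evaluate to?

group by model, max of acc:
       acc
model     
m0      40
m1      85
m2      77
m3      96
m4      95
m5      50
take 5 rows with smallest acc:
       acc
model     
m0      40
m5      50
m2      77
m1      85
m4      95

77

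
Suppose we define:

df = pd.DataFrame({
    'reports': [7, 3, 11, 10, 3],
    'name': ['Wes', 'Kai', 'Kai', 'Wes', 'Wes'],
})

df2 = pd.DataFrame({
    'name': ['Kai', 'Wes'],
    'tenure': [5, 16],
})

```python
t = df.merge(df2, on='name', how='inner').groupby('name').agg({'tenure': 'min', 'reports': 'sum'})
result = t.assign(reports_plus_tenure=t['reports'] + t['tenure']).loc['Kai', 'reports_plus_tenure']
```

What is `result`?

19

merge on 'name' (how='inner') → 5 rows:
   reports name  tenure
0        7  Wes      16
1        3  Kai       5
2       11  Kai       5
3       10  Wes      16
4        3  Wes      16
group by name: min(tenure), sum(reports):
      tenure  reports
name                 
Kai        5       14
Wes       16       20
add column reports_plus_tenure = t['reports'] + t['tenure']:
      tenure  reports  reports_plus_tenure
name                                      
Kai        5       14                   19
Wes       16       20                   36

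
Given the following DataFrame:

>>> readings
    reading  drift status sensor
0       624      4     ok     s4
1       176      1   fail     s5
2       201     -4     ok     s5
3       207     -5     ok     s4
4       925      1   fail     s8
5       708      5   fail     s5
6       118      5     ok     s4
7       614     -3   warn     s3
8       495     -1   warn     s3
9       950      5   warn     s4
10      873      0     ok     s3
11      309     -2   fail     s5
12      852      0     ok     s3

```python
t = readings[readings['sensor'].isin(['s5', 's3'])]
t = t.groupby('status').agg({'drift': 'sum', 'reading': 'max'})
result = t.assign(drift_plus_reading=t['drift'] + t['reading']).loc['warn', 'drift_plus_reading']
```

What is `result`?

filter rows where sensor in ['s5', 's3']:
    reading  drift status sensor
1       176      1   fail     s5
2       201     -4     ok     s5
5       708      5   fail     s5
7       614     -3   warn     s3
8       495     -1   warn     s3
10      873      0     ok     s3
11      309     -2   fail     s5
12      852      0     ok     s3
group by status: sum(drift), max(reading):
        drift  reading
status                
fail        4      708
ok         -4      873
warn       -4      614
add column drift_plus_reading = t['drift'] + t['reading']:
        drift  reading  drift_plus_reading
status                                    
fail        4      708                 712
ok         -4      873                 869
warn       -4      614                 610
Hence 610.

610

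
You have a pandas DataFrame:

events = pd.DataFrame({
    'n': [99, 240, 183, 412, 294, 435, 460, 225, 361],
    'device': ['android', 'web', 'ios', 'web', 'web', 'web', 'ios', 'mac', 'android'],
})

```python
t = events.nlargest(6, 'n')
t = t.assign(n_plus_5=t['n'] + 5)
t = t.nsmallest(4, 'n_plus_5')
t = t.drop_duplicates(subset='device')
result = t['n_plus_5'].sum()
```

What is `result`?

611

take 6 rows with largest n:
     n   device
6  460      ios
5  435      web
3  412      web
8  361  android
4  294      web
1  240      web
add column n_plus_5 = t['n'] + 5:
     n   device  n_plus_5
6  460      ios       465
5  435      web       440
3  412      web       417
8  361  android       366
4  294      web       299
1  240      web       245
take 4 rows with smallest n_plus_5:
     n   device  n_plus_5
1  240      web       245
4  294      web       299
8  361  android       366
3  412      web       417
drop duplicate device (keep=first):
     n   device  n_plus_5
1  240      web       245
8  361  android       366
Finally, sum of column 'n_plus_5' = 611.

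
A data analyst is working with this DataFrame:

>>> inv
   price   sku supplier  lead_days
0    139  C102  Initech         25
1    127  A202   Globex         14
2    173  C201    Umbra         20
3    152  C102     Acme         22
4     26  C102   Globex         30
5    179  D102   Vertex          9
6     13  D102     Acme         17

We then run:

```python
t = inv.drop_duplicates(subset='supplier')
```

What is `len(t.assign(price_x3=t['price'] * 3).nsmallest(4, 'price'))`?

drop duplicate supplier (keep=first):
   price   sku supplier  lead_days
0    139  C102  Initech         25
1    127  A202   Globex         14
2    173  C201    Umbra         20
3    152  C102     Acme         22
5    179  D102   Vertex          9
add column price_x3 = t['price'] * 3:
   price   sku supplier  lead_days  price_x3
0    139  C102  Initech         25       417
1    127  A202   Globex         14       381
2    173  C201    Umbra         20       519
3    152  C102     Acme         22       456
5    179  D102   Vertex          9       537
take 4 rows with smallest price:
   price   sku supplier  lead_days  price_x3
1    127  A202   Globex         14       381
0    139  C102  Initech         25       417
3    152  C102     Acme         22       456
2    173  C201    Umbra         20       519

4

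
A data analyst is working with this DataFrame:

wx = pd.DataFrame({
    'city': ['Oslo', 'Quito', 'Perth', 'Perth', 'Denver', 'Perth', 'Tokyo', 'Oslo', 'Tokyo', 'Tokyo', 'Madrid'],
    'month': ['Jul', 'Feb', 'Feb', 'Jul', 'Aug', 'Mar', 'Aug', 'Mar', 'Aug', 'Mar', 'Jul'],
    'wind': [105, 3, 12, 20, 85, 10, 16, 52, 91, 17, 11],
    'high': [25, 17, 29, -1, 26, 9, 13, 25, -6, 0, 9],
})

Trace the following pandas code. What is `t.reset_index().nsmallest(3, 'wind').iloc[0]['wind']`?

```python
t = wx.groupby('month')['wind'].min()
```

3

group by month, min of wind:
month
Aug    16
Feb     3
Jul    11
Mar    10
Name: wind, dtype: int64
reset_index():
  month  wind
0   Aug    16
1   Feb     3
2   Jul    11
3   Mar    10
take 3 rows with smallest wind:
  month  wind
1   Feb     3
3   Mar    10
2   Jul    11
Hence 3.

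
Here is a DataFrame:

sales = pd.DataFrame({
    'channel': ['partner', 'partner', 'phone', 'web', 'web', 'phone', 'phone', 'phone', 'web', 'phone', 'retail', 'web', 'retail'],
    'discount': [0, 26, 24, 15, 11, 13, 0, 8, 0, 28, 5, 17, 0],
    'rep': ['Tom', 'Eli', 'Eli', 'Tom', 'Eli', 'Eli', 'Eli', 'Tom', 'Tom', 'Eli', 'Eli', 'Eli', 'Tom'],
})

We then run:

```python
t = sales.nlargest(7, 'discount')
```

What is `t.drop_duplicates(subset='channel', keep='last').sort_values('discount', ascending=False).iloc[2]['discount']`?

11

take 7 rows with largest discount:
    channel  discount  rep
9     phone        28  Eli
1   partner        26  Eli
2     phone        24  Eli
11      web        17  Eli
3       web        15  Tom
5     phone        13  Eli
4       web        11  Eli
drop duplicate channel (keep=last):
   channel  discount  rep
1  partner        26  Eli
5    phone        13  Eli
4      web        11  Eli
sort by discount descending:
   channel  discount  rep
1  partner        26  Eli
5    phone        13  Eli
4      web        11  Eli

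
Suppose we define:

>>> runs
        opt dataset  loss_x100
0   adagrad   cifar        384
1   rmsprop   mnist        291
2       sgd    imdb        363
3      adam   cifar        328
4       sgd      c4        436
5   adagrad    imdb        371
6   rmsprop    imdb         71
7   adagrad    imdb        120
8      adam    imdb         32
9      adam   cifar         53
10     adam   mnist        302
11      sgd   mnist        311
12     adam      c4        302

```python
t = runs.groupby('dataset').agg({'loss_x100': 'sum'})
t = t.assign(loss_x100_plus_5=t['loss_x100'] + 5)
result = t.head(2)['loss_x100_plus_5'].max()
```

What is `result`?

group by dataset, sum of loss_x100:
         loss_x100
dataset           
c4             738
cifar          765
imdb           957
mnist          904
add column loss_x100_plus_5 = t['loss_x100'] + 5:
         loss_x100  loss_x100_plus_5
dataset                             
c4             738               743
cifar          765               770
imdb           957               962
mnist          904               909
take first 2 rows:
         loss_x100  loss_x100_plus_5
dataset                             
c4             738               743
cifar          765               770
max of column 'loss_x100_plus_5' → 770

770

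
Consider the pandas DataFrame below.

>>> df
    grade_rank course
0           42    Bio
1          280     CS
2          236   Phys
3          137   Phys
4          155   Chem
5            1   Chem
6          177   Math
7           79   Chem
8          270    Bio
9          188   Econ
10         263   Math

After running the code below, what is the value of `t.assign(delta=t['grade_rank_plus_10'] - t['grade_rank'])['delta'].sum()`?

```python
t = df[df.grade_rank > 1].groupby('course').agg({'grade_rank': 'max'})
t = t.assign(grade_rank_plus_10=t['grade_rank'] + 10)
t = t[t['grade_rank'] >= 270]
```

20

filter rows where grade_rank > 1:
    grade_rank course
0           42    Bio
1          280     CS
2          236   Phys
3          137   Phys
4          155   Chem
6          177   Math
7           79   Chem
8          270    Bio
9          188   Econ
10         263   Math
group by course, max of grade_rank:
        grade_rank
course            
Bio            270
CS             280
Chem           155
Econ           188
Math           263
Phys           236
add column grade_rank_plus_10 = t['grade_rank'] + 10:
        grade_rank  grade_rank_plus_10
course                                
Bio            270                 280
CS             280                 290
Chem           155                 165
Econ           188                 198
Math           263                 273
Phys           236                 246
filter rows where grade_rank >= 270:
        grade_rank  grade_rank_plus_10
course                                
Bio            270                 280
CS             280                 290
add column delta = t['grade_rank_plus_10'] - t['grade_rank']:
        grade_rank  grade_rank_plus_10  delta
course                                       
Bio            270                 280     10
CS             280                 290     10
The sum of column 'delta' is 20.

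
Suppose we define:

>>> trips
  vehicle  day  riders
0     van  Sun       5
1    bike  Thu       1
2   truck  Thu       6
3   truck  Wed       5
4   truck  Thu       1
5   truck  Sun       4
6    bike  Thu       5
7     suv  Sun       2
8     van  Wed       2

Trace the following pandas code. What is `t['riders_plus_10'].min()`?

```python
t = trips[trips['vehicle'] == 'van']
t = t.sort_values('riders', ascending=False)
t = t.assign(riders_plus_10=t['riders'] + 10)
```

12

filter rows where vehicle == 'van':
  vehicle  day  riders
0     van  Sun       5
8     van  Wed       2
sort by riders descending:
  vehicle  day  riders
0     van  Sun       5
8     van  Wed       2
add column riders_plus_10 = t['riders'] + 10:
  vehicle  day  riders  riders_plus_10
0     van  Sun       5              15
8     van  Wed       2              12
min of column 'riders_plus_10' → 12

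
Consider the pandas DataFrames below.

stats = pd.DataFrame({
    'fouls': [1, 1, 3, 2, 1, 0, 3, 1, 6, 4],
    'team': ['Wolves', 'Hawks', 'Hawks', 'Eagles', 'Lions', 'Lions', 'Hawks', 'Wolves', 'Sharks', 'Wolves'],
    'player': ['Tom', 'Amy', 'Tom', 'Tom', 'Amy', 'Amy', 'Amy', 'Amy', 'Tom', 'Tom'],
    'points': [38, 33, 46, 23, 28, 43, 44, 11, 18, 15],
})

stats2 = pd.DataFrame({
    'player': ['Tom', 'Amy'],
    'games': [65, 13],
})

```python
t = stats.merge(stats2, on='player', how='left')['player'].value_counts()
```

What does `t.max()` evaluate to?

5

merge on 'player' (how='left') → 10 rows:
   fouls    team player  points  games
0      1  Wolves    Tom      38     65
1      1   Hawks    Amy      33     13
2      3   Hawks    Tom      46     65
3      2  Eagles    Tom      23     65
4      1   Lions    Amy      28     13
5      0   Lions    Amy      43     13
6      3   Hawks    Amy      44     13
7      1  Wolves    Amy      11     13
8      6  Sharks    Tom      18     65
9      4  Wolves    Tom      15     65
value_counts of player:
player
Tom    5
Amy    5
Name: count, dtype: int64
max of the resulting series → 5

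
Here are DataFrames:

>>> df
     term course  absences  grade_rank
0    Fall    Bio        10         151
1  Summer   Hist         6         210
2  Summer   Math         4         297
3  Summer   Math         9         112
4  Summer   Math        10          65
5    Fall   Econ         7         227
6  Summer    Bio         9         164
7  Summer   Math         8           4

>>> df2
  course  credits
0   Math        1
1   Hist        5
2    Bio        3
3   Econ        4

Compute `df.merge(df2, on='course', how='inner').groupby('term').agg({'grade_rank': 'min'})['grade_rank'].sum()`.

155

merge on 'course' (how='inner') → 8 rows:
     term course  absences  grade_rank  credits
0    Fall    Bio        10         151        3
1  Summer   Hist         6         210        5
2  Summer   Math         4         297        1
3  Summer   Math         9         112        1
4  Summer   Math        10          65        1
5    Fall   Econ         7         227        4
6  Summer    Bio         9         164        3
7  Summer   Math         8           4        1
group by term, min of grade_rank:
        grade_rank
term              
Fall           151
Summer           4
Then the sum of column 'grade_rank': 155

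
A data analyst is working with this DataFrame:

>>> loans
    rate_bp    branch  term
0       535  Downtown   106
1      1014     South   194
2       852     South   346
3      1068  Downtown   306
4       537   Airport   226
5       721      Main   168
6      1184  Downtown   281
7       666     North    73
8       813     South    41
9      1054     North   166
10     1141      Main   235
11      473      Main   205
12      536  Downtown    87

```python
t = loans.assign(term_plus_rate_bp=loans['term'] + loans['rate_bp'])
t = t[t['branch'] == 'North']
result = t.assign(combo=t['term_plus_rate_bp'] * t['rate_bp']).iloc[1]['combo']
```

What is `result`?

1285880

add column term_plus_rate_bp = loans['term'] + loans['rate_bp']:
    rate_bp    branch  term  term_plus_rate_bp
0       535  Downtown   106                641
1      1014     South   194               1208
2       852     South   346               1198
3      1068  Downtown   306               1374
4       537   Airport   226                763
5       721      Main   168                889
6      1184  Downtown   281               1465
7       666     North    73                739
8       813     South    41                854
9      1054     North   166               1220
10     1141      Main   235               1376
11      473      Main   205                678
12      536  Downtown    87                623
filter rows where branch == 'North':
   rate_bp branch  term  term_plus_rate_bp
7      666  North    73                739
9     1054  North   166               1220
add column combo = t['term_plus_rate_bp'] * t['rate_bp']:
   rate_bp branch  term  term_plus_rate_bp    combo
7      666  North    73                739   492174
9     1054  North   166               1220  1285880
Reading off the value at position 1, column 'combo', we get 1285880.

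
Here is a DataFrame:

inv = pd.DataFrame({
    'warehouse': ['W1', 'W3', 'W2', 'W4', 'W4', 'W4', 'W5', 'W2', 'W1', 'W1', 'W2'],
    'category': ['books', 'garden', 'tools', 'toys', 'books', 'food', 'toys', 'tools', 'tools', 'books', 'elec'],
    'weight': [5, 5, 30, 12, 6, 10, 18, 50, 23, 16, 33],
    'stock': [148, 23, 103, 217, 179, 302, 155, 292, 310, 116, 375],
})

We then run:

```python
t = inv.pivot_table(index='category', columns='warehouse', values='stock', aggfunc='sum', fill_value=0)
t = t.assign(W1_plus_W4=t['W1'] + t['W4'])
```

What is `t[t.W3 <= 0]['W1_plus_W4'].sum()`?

pivot: rows=category, cols=warehouse, sum(stock):
warehouse   W1   W2  W3   W4   W5
category                         
books      264    0   0  179    0
elec         0  375   0    0    0
food         0    0   0  302    0
garden       0    0  23    0    0
tools      310  395   0    0    0
toys         0    0   0  217  155
add column W1_plus_W4 = t['W1'] + t['W4']:
warehouse   W1   W2  W3   W4   W5  W1_plus_W4
category                                     
books      264    0   0  179    0         443
elec         0  375   0    0    0           0
food         0    0   0  302    0         302
garden       0    0  23    0    0           0
tools      310  395   0    0    0         310
toys         0    0   0  217  155         217
filter rows where W3 <= 0:
warehouse   W1   W2  W3   W4   W5  W1_plus_W4
category                                     
books      264    0   0  179    0         443
elec         0  375   0    0    0           0
food         0    0   0  302    0         302
tools      310  395   0    0    0         310
toys         0    0   0  217  155         217
Taking the sum of column 'W1_plus_W4' gives 1272.

1272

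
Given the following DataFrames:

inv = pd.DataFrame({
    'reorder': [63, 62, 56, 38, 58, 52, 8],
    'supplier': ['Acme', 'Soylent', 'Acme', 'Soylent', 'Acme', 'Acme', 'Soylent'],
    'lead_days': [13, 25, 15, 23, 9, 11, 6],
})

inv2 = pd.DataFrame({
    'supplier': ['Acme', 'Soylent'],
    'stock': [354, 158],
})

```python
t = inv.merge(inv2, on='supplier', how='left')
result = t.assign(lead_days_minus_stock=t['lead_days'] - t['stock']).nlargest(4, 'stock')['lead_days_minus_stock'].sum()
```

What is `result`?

-1368

merge on 'supplier' (how='left') → 7 rows:
   reorder supplier  lead_days  stock
0       63     Acme         13    354
1       62  Soylent         25    158
2       56     Acme         15    354
3       38  Soylent         23    158
4       58     Acme          9    354
5       52     Acme         11    354
6        8  Soylent          6    158
add column lead_days_minus_stock = t['lead_days'] - t['stock']:
   reorder supplier  lead_days  stock  lead_days_minus_stock
0       63     Acme         13    354                   -341
1       62  Soylent         25    158                   -133
2       56     Acme         15    354                   -339
3       38  Soylent         23    158                   -135
4       58     Acme          9    354                   -345
5       52     Acme         11    354                   -343
6        8  Soylent          6    158                   -152
take 4 rows with largest stock:
   reorder supplier  lead_days  stock  lead_days_minus_stock
0       63     Acme         13    354                   -341
2       56     Acme         15    354                   -339
4       58     Acme          9    354                   -345
5       52     Acme         11    354                   -343
Hence -1368.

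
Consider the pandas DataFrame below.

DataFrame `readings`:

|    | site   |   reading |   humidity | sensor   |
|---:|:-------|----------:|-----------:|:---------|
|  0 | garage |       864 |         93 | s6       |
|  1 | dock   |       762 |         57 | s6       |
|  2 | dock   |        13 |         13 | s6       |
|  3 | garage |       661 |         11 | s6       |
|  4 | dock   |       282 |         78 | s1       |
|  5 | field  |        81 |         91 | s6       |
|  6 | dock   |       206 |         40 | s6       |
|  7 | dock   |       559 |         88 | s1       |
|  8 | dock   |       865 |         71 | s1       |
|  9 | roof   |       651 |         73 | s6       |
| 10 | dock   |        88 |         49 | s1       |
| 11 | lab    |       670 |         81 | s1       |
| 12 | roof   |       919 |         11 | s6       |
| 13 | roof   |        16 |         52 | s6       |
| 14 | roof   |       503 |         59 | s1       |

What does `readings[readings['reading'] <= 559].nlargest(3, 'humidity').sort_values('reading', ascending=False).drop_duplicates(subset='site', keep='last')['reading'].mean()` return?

181.5

filter rows where reading <= 559:
     site  reading  humidity sensor
2    dock       13        13     s6
4    dock      282        78     s1
5   field       81        91     s6
6    dock      206        40     s6
7    dock      559        88     s1
10   dock       88        49     s1
13   roof       16        52     s6
14   roof      503        59     s1
take 3 rows with largest humidity:
    site  reading  humidity sensor
5  field       81        91     s6
7   dock      559        88     s1
4   dock      282        78     s1
sort by reading descending:
    site  reading  humidity sensor
7   dock      559        88     s1
4   dock      282        78     s1
5  field       81        91     s6
drop duplicate site (keep=last):
    site  reading  humidity sensor
4   dock      282        78     s1
5  field       81        91     s6
Finally, mean of column 'reading' = 181.5.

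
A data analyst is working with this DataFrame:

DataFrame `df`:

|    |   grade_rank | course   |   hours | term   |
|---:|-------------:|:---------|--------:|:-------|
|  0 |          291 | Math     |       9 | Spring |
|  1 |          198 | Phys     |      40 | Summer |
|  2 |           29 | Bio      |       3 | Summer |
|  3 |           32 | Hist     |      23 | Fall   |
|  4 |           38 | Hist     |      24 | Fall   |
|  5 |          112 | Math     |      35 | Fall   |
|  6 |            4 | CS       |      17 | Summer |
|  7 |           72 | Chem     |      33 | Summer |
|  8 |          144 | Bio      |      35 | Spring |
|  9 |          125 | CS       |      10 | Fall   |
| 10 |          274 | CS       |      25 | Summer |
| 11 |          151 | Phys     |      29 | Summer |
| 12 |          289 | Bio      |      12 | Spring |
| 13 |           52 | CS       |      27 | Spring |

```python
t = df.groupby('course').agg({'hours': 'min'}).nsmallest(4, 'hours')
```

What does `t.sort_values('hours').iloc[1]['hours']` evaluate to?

9

group by course, min of hours:
        hours
course       
Bio         3
CS         10
Chem       33
Hist       23
Math        9
Phys       29
take 4 rows with smallest hours:
        hours
course       
Bio         3
Math        9
CS         10
Hist       23
sort by hours:
        hours
course       
Bio         3
Math        9
CS         10
Hist       23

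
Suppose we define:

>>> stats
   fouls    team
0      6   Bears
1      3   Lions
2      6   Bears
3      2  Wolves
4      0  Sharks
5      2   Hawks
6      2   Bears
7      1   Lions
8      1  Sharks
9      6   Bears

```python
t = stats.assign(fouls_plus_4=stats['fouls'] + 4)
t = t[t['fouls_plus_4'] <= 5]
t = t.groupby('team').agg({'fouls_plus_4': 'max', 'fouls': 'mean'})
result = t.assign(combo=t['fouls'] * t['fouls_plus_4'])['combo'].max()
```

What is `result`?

5.0

add column fouls_plus_4 = stats['fouls'] + 4:
   fouls    team  fouls_plus_4
0      6   Bears            10
1      3   Lions             7
2      6   Bears            10
3      2  Wolves             6
4      0  Sharks             4
5      2   Hawks             6
6      2   Bears             6
7      1   Lions             5
8      1  Sharks             5
9      6   Bears            10
filter rows where fouls_plus_4 <= 5:
   fouls    team  fouls_plus_4
4      0  Sharks             4
7      1   Lions             5
8      1  Sharks             5
group by team: max(fouls_plus_4), mean(fouls):
        fouls_plus_4  fouls
team                       
Lions              5    1.0
Sharks             5    0.5
add column combo = t['fouls'] * t['fouls_plus_4']:
        fouls_plus_4  fouls  combo
team                              
Lions              5    1.0    5.0
Sharks             5    0.5    2.5
So max() = 5.0.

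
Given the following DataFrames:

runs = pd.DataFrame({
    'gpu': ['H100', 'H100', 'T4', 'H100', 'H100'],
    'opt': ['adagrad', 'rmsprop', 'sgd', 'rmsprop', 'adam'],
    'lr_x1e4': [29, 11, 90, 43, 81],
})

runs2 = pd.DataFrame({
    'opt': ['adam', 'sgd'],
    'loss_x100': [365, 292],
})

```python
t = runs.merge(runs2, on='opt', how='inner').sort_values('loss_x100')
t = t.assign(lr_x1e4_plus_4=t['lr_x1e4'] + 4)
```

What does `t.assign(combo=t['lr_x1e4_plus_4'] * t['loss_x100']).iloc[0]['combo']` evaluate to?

merge on 'opt' (how='inner') → 2 rows:
    gpu   opt  lr_x1e4  loss_x100
0    T4   sgd       90        292
1  H100  adam       81        365
sort by loss_x100:
    gpu   opt  lr_x1e4  loss_x100
0    T4   sgd       90        292
1  H100  adam       81        365
add column lr_x1e4_plus_4 = t['lr_x1e4'] + 4:
    gpu   opt  lr_x1e4  loss_x100  lr_x1e4_plus_4
0    T4   sgd       90        292              94
1  H100  adam       81        365              85
add column combo = t['lr_x1e4_plus_4'] * t['loss_x100']:
    gpu   opt  lr_x1e4  loss_x100  lr_x1e4_plus_4  combo
0    T4   sgd       90        292              94  27448
1  H100  adam       81        365              85  31025
Reading off the value at position 0, column 'combo', we get 27448.

27448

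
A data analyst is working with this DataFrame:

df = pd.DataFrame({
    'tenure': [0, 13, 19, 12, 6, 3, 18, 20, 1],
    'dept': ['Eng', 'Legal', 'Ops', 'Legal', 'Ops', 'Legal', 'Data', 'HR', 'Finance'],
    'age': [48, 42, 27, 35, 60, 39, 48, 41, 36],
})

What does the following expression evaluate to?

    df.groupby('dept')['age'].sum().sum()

376

group by dept, sum of age:
dept
Data        48
Eng         48
Finance     36
HR          41
Legal      116
Ops         87
Name: age, dtype: int64
Reading off the sum of the resulting series, we get 376.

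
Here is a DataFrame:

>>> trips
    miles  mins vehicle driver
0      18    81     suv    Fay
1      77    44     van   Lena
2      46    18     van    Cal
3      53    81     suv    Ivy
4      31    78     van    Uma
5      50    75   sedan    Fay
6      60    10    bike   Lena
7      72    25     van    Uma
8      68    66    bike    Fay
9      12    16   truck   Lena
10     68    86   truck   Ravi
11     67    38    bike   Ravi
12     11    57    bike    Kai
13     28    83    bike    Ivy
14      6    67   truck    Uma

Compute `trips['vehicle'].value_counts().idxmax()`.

bike

value_counts of vehicle:
vehicle
bike     5
van      4
truck    3
suv      2
sedan    1
Name: count, dtype: int64
Finally, label with the largest value = bike.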